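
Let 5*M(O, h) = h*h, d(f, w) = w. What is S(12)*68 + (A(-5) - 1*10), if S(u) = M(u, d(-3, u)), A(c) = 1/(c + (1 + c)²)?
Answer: 107167/55 ≈ 1948.5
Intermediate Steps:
M(O, h) = h²/5 (M(O, h) = (h*h)/5 = h²/5)
S(u) = u²/5
S(12)*68 + (A(-5) - 1*10) = ((⅕)*12²)*68 + (1/(-5 + (1 - 5)²) - 1*10) = ((⅕)*144)*68 + (1/(-5 + (-4)²) - 10) = (144/5)*68 + (1/(-5 + 16) - 10) = 9792/5 + (1/11 - 10) = 9792/5 - 109/11 = 107167/55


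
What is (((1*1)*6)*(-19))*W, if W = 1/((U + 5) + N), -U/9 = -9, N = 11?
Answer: -114/97 ≈ -1.1753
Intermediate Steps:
U = 81 (U = -9*(-9) = 81)
W = 1/97 (W = 1/((81 + 5) + 11) = 1/(86 + 11) = 1/97 ≈ 0.010309)
(((1*1)*6)*(-19))*W = (((1*1)*6)*(-19))*(1/97) = ((1*6)*(-19))*(1/97) = (6*(-19))*(1/97) = -114*1/97 = -114/97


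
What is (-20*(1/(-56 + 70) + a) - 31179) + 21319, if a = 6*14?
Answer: -80790/7 ≈ -11541.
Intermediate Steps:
a = 84
(-20*(1/(-56 + 70) + a) - 31179) + 21319 = (-20*(1/(-56 + 70) + 84) - 31179) + 21319 = (-20*(1/14 + 84) - 31179) + 21319 = (-20*1177/14 - 31179) + 21319 = (-11770/7 - 31179) + 21319 = -230023/7 + 21319 = -80790/7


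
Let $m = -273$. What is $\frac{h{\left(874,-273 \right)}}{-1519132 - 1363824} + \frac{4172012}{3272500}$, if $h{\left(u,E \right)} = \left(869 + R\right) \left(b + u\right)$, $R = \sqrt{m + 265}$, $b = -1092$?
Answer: $\frac{1580959496559}{1179309188750} + \frac{109 i \sqrt{2}}{720739} \approx 1.3406 + 0.00021388 i$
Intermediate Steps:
$R = 2 i \sqrt{2}$ ($R = \sqrt{-273 + 265} = \sqrt{-8} = 2 i \sqrt{2} \approx 2.8284 i$)
$h{\left(u,E \right)} = \left(-1092 + u\right) \left(869 + 2 i \sqrt{2}\right)$ ($h{\left(u,E \right)} = \left(869 + 2 i \sqrt{2}\right) \left(-1092 + u\right) = \left(-1092 + u\right) \left(869 + 2 i \sqrt{2}\right)$)
$\frac{h{\left(874,-273 \right)}}{-1519132 - 1363824} + \frac{4172012}{3272500} = \frac{-948948 + 869 \cdot 874 - 2184 i \sqrt{2} + 2 i 874 \sqrt{2}}{-1519132 - 1363824} + \frac{4172012}{3272500} = \frac{-948948 + 759506 - 2184 i \sqrt{2} + 1748 i \sqrt{2}}{-1519132 - 1363824} + 4172012 \cdot \frac{1}{3272500} = \frac{-189442 - 436 i \sqrt{2}}{-2882956} + \frac{1043003}{818125} = \left(-189442 - 436 i \sqrt{2}\right) \left(- \frac{1}{2882956}\right) + \frac{1043003}{818125} = \left(\frac{94721}{1441478} + \frac{109 i \sqrt{2}}{720739}\right) + \frac{1043003}{818125} = \frac{1580959496559}{1179309188750} + \frac{109 i \sqrt{2}}{720739}$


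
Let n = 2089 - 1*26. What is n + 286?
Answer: 2349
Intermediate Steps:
n = 2063 (n = 2089 - 26 = 2063)
n + 286 = 2063 + 286 = 2349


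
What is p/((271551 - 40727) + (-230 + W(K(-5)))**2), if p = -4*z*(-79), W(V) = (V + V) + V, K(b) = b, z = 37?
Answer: 11692/290849 ≈ 0.040200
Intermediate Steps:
W(V) = 3*V (W(V) = 2*V + V = 3*V)
p = 11692 (p = -4*37*(-79) = -148*(-79) = 11692)
p/((271551 - 40727) + (-230 + W(K(-5)))**2) = 11692/((271551 - 40727) + (-230 + 3*(-5))**2) = 11692/(230824 + (-230 - 15)**2) = 11692/(230824 + (-245)**2) = 11692/(230824 + 60025) = 11692/290849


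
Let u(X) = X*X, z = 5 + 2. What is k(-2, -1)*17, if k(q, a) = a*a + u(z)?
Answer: 850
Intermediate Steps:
z = 7
u(X) = X²
k(q, a) = 49 + a² (k(q, a) = a*a + 7² = a² + 49 = 49 + a²)
k(-2, -1)*17 = (49 + (-1)²)*17 = (49 + 1)*17 = 50*17 = 850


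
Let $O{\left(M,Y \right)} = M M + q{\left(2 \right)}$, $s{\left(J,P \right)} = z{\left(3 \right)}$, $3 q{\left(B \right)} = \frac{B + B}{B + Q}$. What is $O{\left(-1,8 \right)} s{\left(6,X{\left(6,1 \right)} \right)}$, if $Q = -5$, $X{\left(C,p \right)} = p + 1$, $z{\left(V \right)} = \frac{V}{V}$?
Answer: $\frac{5}{9} \approx 0.55556$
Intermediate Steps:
$z{\left(V \right)} = 1$
$X{\left(C,p \right)} = 1 + p$
$q{\left(B \right)} = \frac{2 B}{3 \left(-5 + B\right)}$ ($q{\left(B \right)} = \frac{\left(B + B\right) \frac{1}{B - 5}}{3} = \frac{2 B \frac{1}{-5 + B}}{3} = \frac{2 B}{3 \left(-5 + B\right)}$)
$s{\left(J,P \right)} = 1$
$O{\left(M,Y \right)} = - \frac{4}{9} + M^{2}$ ($O{\left(M,Y \right)} = M M + \frac{2}{3} \cdot 2 \frac{1}{-5 + 2} = M^{2} + \frac{2}{3} \cdot 2 \frac{1}{-3} = M^{2} + \frac{2}{3} \cdot 2 \left(- \frac{1}{3}\right) = M^{2} - \frac{4}{9} = - \frac{4}{9} + M^{2}$)
$O{\left(-1,8 \right)} s{\left(6,X{\left(6,1 \right)} \right)} = \left(- \frac{4}{9} + \left(-1\right)^{2}\right) 1 = \left(- \frac{4}{9} + 1\right) 1 = \frac{5}{9} \cdot 1 = \frac{5}{9}$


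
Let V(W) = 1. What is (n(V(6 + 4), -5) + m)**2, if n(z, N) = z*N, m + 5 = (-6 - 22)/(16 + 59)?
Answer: 605284/5625 ≈ 107.61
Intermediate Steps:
m = -403/75 (m = -5 + (-6 - 22)/(16 + 59) = -5 - 28/75 = -403/75 ≈ -5.3733)
n(z, N) = N*z
(n(V(6 + 4), -5) + m)**2 = (-5*1 - 403/75)**2 = (-5 - 403/75)**2 = (-778/75)**2 = 605284/5625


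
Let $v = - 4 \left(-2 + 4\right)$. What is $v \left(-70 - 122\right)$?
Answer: $1536$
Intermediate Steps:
$v = -8$ ($v = \left(-4\right) 2 = -8$)
$v \left(-70 - 122\right) = - 8 \left(-70 - 122\right) = \left(-8\right) \left(-192\right) = 1536$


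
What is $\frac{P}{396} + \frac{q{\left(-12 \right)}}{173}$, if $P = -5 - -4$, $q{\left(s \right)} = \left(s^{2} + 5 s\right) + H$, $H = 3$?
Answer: $\frac{34279}{68508} \approx 0.50037$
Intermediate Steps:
$q{\left(s \right)} = 3 + s^{2} + 5 s$ ($q{\left(s \right)} = \left(s^{2} + 5 s\right) + 3 = 3 + s^{2} + 5 s$)
$P = -1$ ($P = -5 + 4 = -1$)
$\frac{P}{396} + \frac{q{\left(-12 \right)}}{173} = - \frac{1}{396} + \frac{3 + \left(-12\right)^{2} + 5 \left(-12\right)}{173} = \left(-1\right) \frac{1}{396} + \left(3 + 144 - 60\right) \frac{1}{173} = - \frac{1}{396} + 87 \cdot \frac{1}{173} = - \frac{1}{396} + \frac{87}{173} = \frac{34279}{68508}$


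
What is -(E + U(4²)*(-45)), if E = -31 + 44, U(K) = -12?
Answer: -553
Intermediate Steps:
E = 13
-(E + U(4²)*(-45)) = -(13 - 12*(-45)) = -(13 + 540) = -1*553 = -553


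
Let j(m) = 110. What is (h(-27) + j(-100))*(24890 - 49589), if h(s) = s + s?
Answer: -1383144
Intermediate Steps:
h(s) = 2*s
(h(-27) + j(-100))*(24890 - 49589) = (2*(-27) + 110)*(24890 - 49589) = (-54 + 110)*(-24699) = 56*(-24699) = -1383144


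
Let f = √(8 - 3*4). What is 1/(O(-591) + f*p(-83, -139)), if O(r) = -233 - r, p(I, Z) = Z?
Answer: 179/102724 + 139*I/102724 ≈ 0.0017425 + 0.0013531*I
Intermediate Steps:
f = 2*I (f = √(8 - 12) = √(-4) = 2*I ≈ 2.0*I)
1/(O(-591) + f*p(-83, -139)) = 1/((-233 - 1*(-591)) + (2*I)*(-139)) = 1/((-233 + 591) - 278*I) = 1/(358 - 278*I) = (358 + 278*I)/205448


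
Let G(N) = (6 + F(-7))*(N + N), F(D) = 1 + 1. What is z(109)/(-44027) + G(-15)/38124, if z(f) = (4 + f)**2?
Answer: -41447653/139873779 ≈ -0.29632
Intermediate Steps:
F(D) = 2
G(N) = 16*N (G(N) = (6 + 2)*(N + N) = 8*(2*N) = 16*N)
z(109)/(-44027) + G(-15)/38124 = (4 + 109)**2/(-44027) + (16*(-15))/38124 = 113**2*(-1/44027) - 240*1/38124 = 12769*(-1/44027) - 20/3177 = -12769/44027 - 20/3177 = -41447653/139873779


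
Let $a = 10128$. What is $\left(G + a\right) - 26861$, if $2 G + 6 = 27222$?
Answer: $-3125$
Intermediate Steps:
$G = 13608$ ($G = -3 + \frac{1}{2} \cdot 27222 = -3 + 13611 = 13608$)
$\left(G + a\right) - 26861 = \left(13608 + 10128\right) - 26861 = 23736 - 26861 = -3125$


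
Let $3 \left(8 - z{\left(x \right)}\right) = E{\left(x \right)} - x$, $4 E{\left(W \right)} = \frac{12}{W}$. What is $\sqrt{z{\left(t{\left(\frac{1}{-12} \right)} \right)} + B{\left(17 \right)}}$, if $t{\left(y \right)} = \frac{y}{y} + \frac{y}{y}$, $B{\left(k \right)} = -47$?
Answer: $\frac{i \sqrt{1398}}{6} \approx 6.2316 i$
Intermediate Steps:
$E{\left(W \right)} = \frac{3}{W}$ ($E{\left(W \right)} = \frac{12 \frac{1}{W}}{4} = \frac{3}{W}$)
$t{\left(y \right)} = 2$ ($t{\left(y \right)} = 1 + 1 = 2$)
$z{\left(x \right)} = 8 - \frac{1}{x} + \frac{x}{3}$ ($z{\left(x \right)} = 8 - \frac{\frac{3}{x} - x}{3} = 8 - \frac{- x + \frac{3}{x}}{3} = 8 + \left(- \frac{1}{x} + \frac{x}{3}\right) = 8 - \frac{1}{x} + \frac{x}{3}$)
$\sqrt{z{\left(t{\left(\frac{1}{-12} \right)} \right)} + B{\left(17 \right)}} = \sqrt{\left(8 - \frac{1}{2} + \frac{1}{3} \cdot 2\right) - 47} = \sqrt{\left(8 - \frac{1}{2} + \frac{2}{3}\right) - 47} = \sqrt{\frac{49}{6} - 47} = \sqrt{- \frac{233}{6}} = \frac{i \sqrt{1398}}{6}$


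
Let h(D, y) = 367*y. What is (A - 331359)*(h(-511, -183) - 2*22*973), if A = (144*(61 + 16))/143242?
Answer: 13956724826205/383 ≈ 3.6441e+10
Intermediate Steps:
A = 504/6511 (A = (144*77)*(1/143242) = 11088*(1/143242) = 504/6511 ≈ 0.077407)
(A - 331359)*(h(-511, -183) - 2*22*973) = (504/6511 - 331359)*(367*(-183) - 2*22*973) = -2157477945*(-67161 - 44*973)/6511 = -2157477945*(-67161 - 42812)/6511 = -2157477945/6511*(-109973) = 13956724826205/383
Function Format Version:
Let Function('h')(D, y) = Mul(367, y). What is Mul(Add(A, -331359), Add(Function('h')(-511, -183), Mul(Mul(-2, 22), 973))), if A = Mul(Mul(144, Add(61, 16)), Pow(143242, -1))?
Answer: Rational(13956724826205, 383) ≈ 3.6441e+10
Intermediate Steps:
A = Rational(504, 6511) (A = Mul(Mul(144, 77), Rational(1, 143242)) = Mul(11088, Rational(1, 143242)) = Rational(504, 6511) ≈ 0.077407)
Mul(Add(A, -331359), Add(Function('h')(-511, -183), Mul(Mul(-2, 22), 973))) = Mul(Add(Rational(504, 6511), -331359), Add(Mul(367, -183), Mul(Mul(-2, 22), 973))) = Mul(Rational(-2157477945, 6511), Add(-67161, Mul(-44, 973))) = Mul(Rational(-2157477945, 6511), Add(-67161, -42812)) = Mul(Rational(-2157477945, 6511), -109973) = Rational(13956724826205, 383)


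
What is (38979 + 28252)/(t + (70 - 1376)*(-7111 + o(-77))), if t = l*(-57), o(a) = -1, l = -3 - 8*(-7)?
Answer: 67231/9285251 ≈ 0.0072406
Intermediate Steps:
l = 53 (l = -3 + 56 = 53)
t = -3021 (t = 53*(-57) = -3021)
(38979 + 28252)/(t + (70 - 1376)*(-7111 + o(-77))) = (38979 + 28252)/(-3021 + (70 - 1376)*(-7111 - 1)) = 67231/(-3021 - 1306*(-7112)) = 67231/(-3021 + 9288272) = 67231/9285251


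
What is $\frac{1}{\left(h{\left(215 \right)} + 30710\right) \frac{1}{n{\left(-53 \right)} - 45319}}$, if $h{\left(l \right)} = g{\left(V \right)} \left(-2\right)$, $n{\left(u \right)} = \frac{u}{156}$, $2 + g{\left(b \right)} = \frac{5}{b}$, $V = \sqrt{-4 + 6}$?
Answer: $- \frac{36190393223}{24527093396} - \frac{35349085 \sqrt{2}}{147162560376} \approx -1.4759$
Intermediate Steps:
$V = \sqrt{2} \approx 1.4142$
$g{\left(b \right)} = -2 + \frac{5}{b}$
$n{\left(u \right)} = \frac{u}{156}$ ($n{\left(u \right)} = u \frac{1}{156} = \frac{u}{156}$)
$h{\left(l \right)} = 4 - 5 \sqrt{2}$ ($h{\left(l \right)} = \left(-2 + \frac{5}{\sqrt{2}}\right) \left(-2\right) = \left(-2 + 5 \frac{\sqrt{2}}{2}\right) \left(-2\right) = \left(-2 + \frac{5 \sqrt{2}}{2}\right) \left(-2\right) = 4 - 5 \sqrt{2}$)
$\frac{1}{\left(h{\left(215 \right)} + 30710\right) \frac{1}{n{\left(-53 \right)} - 45319}} = \frac{1}{\left(\left(4 - 5 \sqrt{2}\right) + 30710\right) \frac{1}{\frac{1}{156} \left(-53\right) - 45319}} = \frac{1}{\left(30714 - 5 \sqrt{2}\right) \frac{1}{- \frac{53}{156} - 45319}} = \frac{1}{\left(30714 - 5 \sqrt{2}\right) \frac{1}{- \frac{7069817}{156}}} = \frac{1}{\left(30714 - 5 \sqrt{2}\right) \left(- \frac{156}{7069817}\right)} = \frac{1}{- \frac{4791384}{7069817} + \frac{780 \sqrt{2}}{7069817}}$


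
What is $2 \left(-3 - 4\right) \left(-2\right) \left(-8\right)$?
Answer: $-224$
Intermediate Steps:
$2 \left(-3 - 4\right) \left(-2\right) \left(-8\right) = 2 \left(-7\right) \left(-2\right) \left(-8\right) = \left(-14\right) \left(-2\right) \left(-8\right) = 28 \left(-8\right) = -224$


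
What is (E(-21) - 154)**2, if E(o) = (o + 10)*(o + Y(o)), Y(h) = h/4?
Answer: 290521/16 ≈ 18158.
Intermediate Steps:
Y(h) = h/4 (Y(h) = h*(1/4) = h/4)
E(o) = 5*o*(10 + o)/4 (E(o) = (o + 10)*(o + o/4) = (10 + o)*(5*o/4) = 5*o*(10 + o)/4)
(E(-21) - 154)**2 = ((5/4)*(-21)*(10 - 21) - 154)**2 = ((5/4)*(-21)*(-11) - 154)**2 = (1155/4 - 154)**2 = (539/4)**2 = 290521/16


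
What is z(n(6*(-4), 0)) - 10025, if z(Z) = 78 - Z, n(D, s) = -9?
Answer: -9938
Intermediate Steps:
z(n(6*(-4), 0)) - 10025 = (78 - 1*(-9)) - 10025 = (78 + 9) - 10025 = 87 - 10025 = -9938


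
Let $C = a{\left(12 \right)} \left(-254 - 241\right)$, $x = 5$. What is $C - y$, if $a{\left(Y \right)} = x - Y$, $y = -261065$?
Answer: $264530$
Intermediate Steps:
$a{\left(Y \right)} = 5 - Y$
$C = 3465$ ($C = \left(5 - 12\right) \left(-254 - 241\right) = \left(5 - 12\right) \left(-495\right) = \left(-7\right) \left(-495\right) = 3465$)
$C - y = 3465 - -261065 = 3465 + 261065 = 264530$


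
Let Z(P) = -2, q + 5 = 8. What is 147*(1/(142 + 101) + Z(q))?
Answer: -23765/81 ≈ -293.40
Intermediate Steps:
q = 3 (q = -5 + 8 = 3)
147*(1/(142 + 101) + Z(q)) = 147*(1/(142 + 101) - 2) = 147*(1/243 - 2) = 147*(-485/243) = -23765/81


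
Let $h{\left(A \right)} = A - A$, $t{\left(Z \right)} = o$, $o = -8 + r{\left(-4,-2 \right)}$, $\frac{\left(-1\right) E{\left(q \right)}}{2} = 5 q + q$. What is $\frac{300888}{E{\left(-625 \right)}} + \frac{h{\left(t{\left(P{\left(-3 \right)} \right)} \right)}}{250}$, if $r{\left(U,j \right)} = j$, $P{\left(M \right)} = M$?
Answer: $\frac{25074}{625} \approx 40.118$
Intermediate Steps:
$E{\left(q \right)} = - 12 q$ ($E{\left(q \right)} = - 2 \left(5 q + q\right) = - 2 \cdot 6 q = - 12 q$)
$o = -10$ ($o = -8 - 2 = -10$)
$t{\left(Z \right)} = -10$
$h{\left(A \right)} = 0$
$\frac{300888}{E{\left(-625 \right)}} + \frac{h{\left(t{\left(P{\left(-3 \right)} \right)} \right)}}{250} = \frac{300888}{\left(-12\right) \left(-625\right)} + \frac{0}{250} = \frac{300888}{7500} + 0 \cdot \frac{1}{250} = 300888 \cdot \frac{1}{7500} + 0 = \frac{25074}{625} + 0 = \frac{25074}{625}$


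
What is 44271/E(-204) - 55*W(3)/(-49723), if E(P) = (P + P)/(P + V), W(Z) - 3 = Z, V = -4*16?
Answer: 49162086057/1690582 ≈ 29080.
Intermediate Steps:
V = -64
W(Z) = 3 + Z
E(P) = 2*P/(-64 + P) (E(P) = (P + P)/(P - 64) = (2*P)/(-64 + P) = 2*P/(-64 + P))
44271/E(-204) - 55*W(3)/(-49723) = 44271/((2*(-204)/(-64 - 204))) - 55*(3 + 3)/(-49723) = 44271/((2*(-204)/(-268))) - 55*6*(-1/49723) = 44271/((2*(-204)*(-1/268))) - 330*(-1/49723) = 44271/(102/67) + 330/49723 = 44271*(67/102) + 330/49723 = 988719/34 + 330/49723 = 49162086057/1690582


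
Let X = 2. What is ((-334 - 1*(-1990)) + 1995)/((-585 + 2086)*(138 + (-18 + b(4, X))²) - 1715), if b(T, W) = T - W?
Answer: 3651/589679 ≈ 0.0061915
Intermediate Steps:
((-334 - 1*(-1990)) + 1995)/((-585 + 2086)*(138 + (-18 + b(4, X))²) - 1715) = ((-334 - 1*(-1990)) + 1995)/((-585 + 2086)*(138 + (-18 + (4 - 1*2))²) - 1715) = ((-334 + 1990) + 1995)/(1501*(138 + (-18 + (4 - 2))²) - 1715) = (1656 + 1995)/(1501*(138 + (-18 + 2)²) - 1715) = 3651/(1501*(138 + (-16)²) - 1715) = 3651/(1501*(138 + 256) - 1715) = 3651/(1501*394 - 1715) = 3651/(591394 - 1715) = 3651/589679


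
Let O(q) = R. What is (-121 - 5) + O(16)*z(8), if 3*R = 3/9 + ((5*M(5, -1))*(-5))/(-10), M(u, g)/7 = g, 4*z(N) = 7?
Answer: -9793/72 ≈ -136.01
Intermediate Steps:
z(N) = 7/4 (z(N) = (¼)*7 = 7/4)
M(u, g) = 7*g
R = -103/18 (R = (3/9 + ((5*(7*(-1)))*(-5))/(-10))/3 = (3*(⅑) + ((5*(-7))*(-5))*(-⅒))/3 = (⅓ - 35*(-5)*(-⅒))/3 = (⅓ + 175*(-⅒))/3 = (⅓ - 35/2)/3 = (⅓)*(-103/6) = -103/18 ≈ -5.7222)
O(q) = -103/18
(-121 - 5) + O(16)*z(8) = (-121 - 5) - 103/18*7/4 = -126 - 721/72 = -9793/72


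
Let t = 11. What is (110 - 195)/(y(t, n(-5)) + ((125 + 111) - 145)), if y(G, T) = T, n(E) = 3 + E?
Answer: -85/89 ≈ -0.95506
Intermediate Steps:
(110 - 195)/(y(t, n(-5)) + ((125 + 111) - 145)) = (110 - 195)/((3 - 5) + ((125 + 111) - 145)) = -85/(-2 + (236 - 145)) = -85/(-2 + 91) = -85/89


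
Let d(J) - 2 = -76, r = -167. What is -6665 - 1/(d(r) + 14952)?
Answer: -99161871/14878 ≈ -6665.0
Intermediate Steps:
d(J) = -74 (d(J) = 2 - 76 = -74)
-6665 - 1/(d(r) + 14952) = -6665 - 1/(-74 + 14952) = -6665 - 1/14878 = -99161871/14878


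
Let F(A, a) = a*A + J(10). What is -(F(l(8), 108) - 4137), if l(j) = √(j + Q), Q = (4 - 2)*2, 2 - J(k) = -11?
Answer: 4124 - 216*√3 ≈ 3749.9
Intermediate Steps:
J(k) = 13 (J(k) = 2 - 1*(-11) = 2 + 11 = 13)
Q = 4 (Q = 2*2 = 4)
l(j) = √(4 + j) (l(j) = √(j + 4) = √(4 + j))
F(A, a) = 13 + A*a (F(A, a) = a*A + 13 = A*a + 13 = 13 + A*a)
-(F(l(8), 108) - 4137) = -((13 + √(4 + 8)*108) - 4137) = -((13 + √12*108) - 4137) = -((13 + (2*√3)*108) - 4137) = -((13 + 216*√3) - 4137) = -(-4124 + 216*√3) = 4124 - 216*√3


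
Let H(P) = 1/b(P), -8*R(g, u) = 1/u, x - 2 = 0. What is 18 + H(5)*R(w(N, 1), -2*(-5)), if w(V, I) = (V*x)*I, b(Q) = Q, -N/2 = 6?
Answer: 7199/400 ≈ 17.997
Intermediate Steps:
x = 2 (x = 2 + 0 = 2)
N = -12 (N = -2*6 = -12)
w(V, I) = 2*I*V (w(V, I) = (V*2)*I = (2*V)*I = 2*I*V)
R(g, u) = -1/(8*u)
H(P) = 1/P
18 + H(5)*R(w(N, 1), -2*(-5)) = 18 + (-1/(8*((-2*(-5)))))/5 = 18 + (-⅛/10)/5 = 18 + (-⅛*⅒)/5 = 18 + (⅕)*(-1/80) = 18 - 1/400 = 7199/400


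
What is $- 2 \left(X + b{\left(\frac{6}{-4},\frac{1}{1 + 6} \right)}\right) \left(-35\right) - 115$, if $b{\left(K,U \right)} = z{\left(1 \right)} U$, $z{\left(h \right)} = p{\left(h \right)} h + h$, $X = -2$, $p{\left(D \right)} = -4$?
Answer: $-285$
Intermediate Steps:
$z{\left(h \right)} = - 3 h$ ($z{\left(h \right)} = - 4 h + h = - 3 h$)
$b{\left(K,U \right)} = - 3 U$ ($b{\left(K,U \right)} = \left(-3\right) 1 U = - 3 U$)
$- 2 \left(X + b{\left(\frac{6}{-4},\frac{1}{1 + 6} \right)}\right) \left(-35\right) - 115 = - 2 \left(-2 - \frac{3}{1 + 6}\right) \left(-35\right) - 115 = - 2 \left(-2 - \frac{3}{7}\right) \left(-35\right) - 115 = \left(-2\right) \left(- \frac{17}{7}\right) \left(-35\right) - 115 = \frac{34}{7} \left(-35\right) - 115 = -170 - 115 = -285$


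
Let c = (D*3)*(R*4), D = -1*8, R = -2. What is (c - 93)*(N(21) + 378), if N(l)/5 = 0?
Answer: 37422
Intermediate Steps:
N(l) = 0 (N(l) = 5*0 = 0)
D = -8
c = 192 (c = (-8*3)*(-2*4) = -24*(-8) = 192)
(c - 93)*(N(21) + 378) = (192 - 93)*(0 + 378) = 99*378 = 37422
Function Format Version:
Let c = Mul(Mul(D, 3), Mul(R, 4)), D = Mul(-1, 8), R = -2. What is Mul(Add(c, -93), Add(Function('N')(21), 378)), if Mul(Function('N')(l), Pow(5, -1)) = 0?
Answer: 37422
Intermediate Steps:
Function('N')(l) = 0 (Function('N')(l) = Mul(5, 0) = 0)
D = -8
c = 192 (c = Mul(Mul(-8, 3), Mul(-2, 4)) = Mul(-24, -8) = 192)
Mul(Add(c, -93), Add(Function('N')(21), 378)) = Mul(Add(192, -93), Add(0, 378)) = Mul(99, 378) = 37422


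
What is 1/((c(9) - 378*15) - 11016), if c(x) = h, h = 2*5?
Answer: -1/16676 ≈ -5.9966e-5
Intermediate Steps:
h = 10
c(x) = 10
1/((c(9) - 378*15) - 11016) = 1/((10 - 378*15) - 11016) = 1/((10 - 126*45) - 11016) = 1/((10 - 5670) - 11016) = 1/(-5660 - 11016) = 1/(-16676) = -1/16676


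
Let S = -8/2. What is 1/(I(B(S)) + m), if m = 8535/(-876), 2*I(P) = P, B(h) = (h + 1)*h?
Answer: -292/1093 ≈ -0.26715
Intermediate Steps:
S = -4 (S = -8*1/2 = -4)
B(h) = h*(1 + h) (B(h) = (1 + h)*h = h*(1 + h))
I(P) = P/2
m = -2845/292 (m = 8535*(-1/876) = -2845/292 ≈ -9.7431)
1/(I(B(S)) + m) = 1/((-4*(1 - 4))/2 - 2845/292) = 1/((-4*(-3))/2 - 2845/292) = 1/((1/2)*12 - 2845/292) = 1/(6 - 2845/292) = 1/(-1093/292) = -292/1093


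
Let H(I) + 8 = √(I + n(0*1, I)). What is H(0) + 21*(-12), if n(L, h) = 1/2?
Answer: -260 + √2/2 ≈ -259.29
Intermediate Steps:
n(L, h) = ½ (n(L, h) = 1*(½) = ½)
H(I) = -8 + √(½ + I) (H(I) = -8 + √(I + ½) = -8 + √(½ + I))
H(0) + 21*(-12) = (-8 + √(2 + 4*0)/2) + 21*(-12) = (-8 + √(2 + 0)/2) - 252 = (-8 + √2/2) - 252 = -260 + √2/2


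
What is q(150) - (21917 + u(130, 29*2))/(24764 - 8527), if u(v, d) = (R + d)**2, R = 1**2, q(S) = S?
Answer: 2410152/16237 ≈ 148.44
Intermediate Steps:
R = 1
u(v, d) = (1 + d)**2
q(150) - (21917 + u(130, 29*2))/(24764 - 8527) = 150 - (21917 + (1 + 29*2)**2)/(24764 - 8527) = 150 - (21917 + (1 + 58)**2)/16237 = 150 - (21917 + 59**2)/16237 = 150 - (21917 + 3481)/16237 = 150 - 25398/16237 = 2410152/16237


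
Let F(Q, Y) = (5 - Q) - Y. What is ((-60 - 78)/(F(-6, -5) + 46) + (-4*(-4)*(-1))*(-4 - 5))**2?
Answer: 19316025/961 ≈ 20100.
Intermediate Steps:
F(Q, Y) = 5 - Q - Y
((-60 - 78)/(F(-6, -5) + 46) + (-4*(-4)*(-1))*(-4 - 5))**2 = ((-60 - 78)/((5 - 1*(-6) - 1*(-5)) + 46) + (-4*(-4)*(-1))*(-4 - 5))**2 = (-138/((5 + 6 + 5) + 46) + (16*(-1))*(-9))**2 = (-138/(16 + 46) - 16*(-9))**2 = (-138/62 + 144)**2 = (-138*1/62 + 144)**2 = (-69/31 + 144)**2 = (4395/31)**2 = 19316025/961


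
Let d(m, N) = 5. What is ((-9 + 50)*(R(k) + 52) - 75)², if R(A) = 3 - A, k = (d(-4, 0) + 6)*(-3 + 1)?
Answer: 9498724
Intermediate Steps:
k = -22 (k = (5 + 6)*(-3 + 1) = 11*(-2) = -22)
((-9 + 50)*(R(k) + 52) - 75)² = ((-9 + 50)*((3 - 1*(-22)) + 52) - 75)² = (41*((3 + 22) + 52) - 75)² = (41*(25 + 52) - 75)² = (41*77 - 75)² = (3157 - 75)² = 3082² = 9498724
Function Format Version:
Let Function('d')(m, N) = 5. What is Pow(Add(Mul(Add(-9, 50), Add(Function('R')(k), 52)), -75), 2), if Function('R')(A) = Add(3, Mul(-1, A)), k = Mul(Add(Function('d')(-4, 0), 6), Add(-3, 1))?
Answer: 9498724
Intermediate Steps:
k = -22 (k = Mul(Add(5, 6), Add(-3, 1)) = Mul(11, -2) = -22)
Pow(Add(Mul(Add(-9, 50), Add(Function('R')(k), 52)), -75), 2) = Pow(Add(Mul(Add(-9, 50), Add(Add(3, Mul(-1, -22)), 52)), -75), 2) = Pow(Add(Mul(41, Add(Add(3, 22), 52)), -75), 2) = Pow(Add(Mul(41, Add(25, 52)), -75), 2) = Pow(Add(Mul(41, 77), -75), 2) = Pow(Add(3157, -75), 2) = Pow(3082, 2) = 9498724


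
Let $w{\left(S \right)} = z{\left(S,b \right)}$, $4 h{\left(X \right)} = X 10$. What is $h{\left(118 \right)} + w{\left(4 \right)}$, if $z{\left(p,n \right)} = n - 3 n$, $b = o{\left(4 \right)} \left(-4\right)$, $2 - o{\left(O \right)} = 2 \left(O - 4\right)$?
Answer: $311$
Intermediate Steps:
$o{\left(O \right)} = 10 - 2 O$ ($o{\left(O \right)} = 2 - 2 \left(O - 4\right) = 2 - 2 \left(-4 + O\right) = 2 - \left(-8 + 2 O\right) = 10 - 2 O$)
$b = -8$ ($b = \left(10 - 8\right) \left(-4\right) = 2 \left(-4\right) = -8$)
$h{\left(X \right)} = \frac{5 X}{2}$ ($h{\left(X \right)} = \frac{X 10}{4} = \frac{10 X}{4} = \frac{5 X}{2}$)
$z{\left(p,n \right)} = - 2 n$
$w{\left(S \right)} = 16$ ($w{\left(S \right)} = \left(-2\right) \left(-8\right) = 16$)
$h{\left(118 \right)} + w{\left(4 \right)} = \frac{5}{2} \cdot 118 + 16 = 295 + 16 = 311$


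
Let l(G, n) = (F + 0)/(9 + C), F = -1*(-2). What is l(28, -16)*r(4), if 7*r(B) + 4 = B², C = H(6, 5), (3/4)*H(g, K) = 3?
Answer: 24/91 ≈ 0.26374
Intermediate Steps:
H(g, K) = 4 (H(g, K) = (4/3)*3 = 4)
C = 4
r(B) = -4/7 + B²/7
F = 2
l(G, n) = 2/13 (l(G, n) = (2 + 0)/(9 + 4) = 2/13)
l(28, -16)*r(4) = 2*(-4/7 + (⅐)*4²)/13 = 2*(-4/7 + (⅐)*16)/13 = 2*(-4/7 + 16/7)/13 = (2/13)*(12/7) = 24/91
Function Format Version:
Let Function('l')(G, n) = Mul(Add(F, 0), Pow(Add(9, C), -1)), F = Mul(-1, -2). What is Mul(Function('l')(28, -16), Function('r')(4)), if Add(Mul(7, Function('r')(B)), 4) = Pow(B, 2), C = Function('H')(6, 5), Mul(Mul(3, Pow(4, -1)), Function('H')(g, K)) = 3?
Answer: Rational(24, 91) ≈ 0.26374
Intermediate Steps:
Function('H')(g, K) = 4 (Function('H')(g, K) = Mul(Rational(4, 3), 3) = 4)
C = 4
Function('r')(B) = Add(Rational(-4, 7), Mul(Rational(1, 7), Pow(B, 2)))
F = 2
Function('l')(G, n) = Rational(2, 13) (Function('l')(G, n) = Mul(Add(2, 0), Pow(Add(9, 4), -1)) = Mul(2, Pow(13, -1)) = Mul(2, Rational(1, 13)) = Rational(2, 13))
Mul(Function('l')(28, -16), Function('r')(4)) = Mul(Rational(2, 13), Add(Rational(-4, 7), Mul(Rational(1, 7), Pow(4, 2)))) = Mul(Rational(2, 13), Add(Rational(-4, 7), Mul(Rational(1, 7), 16))) = Mul(Rational(2, 13), Add(Rational(-4, 7), Rational(16, 7))) = Mul(Rational(2, 13), Rational(12, 7)) = Rational(24, 91)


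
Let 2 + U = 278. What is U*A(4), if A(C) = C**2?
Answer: 4416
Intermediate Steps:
U = 276 (U = -2 + 278 = 276)
U*A(4) = 276*4**2 = 276*16 = 4416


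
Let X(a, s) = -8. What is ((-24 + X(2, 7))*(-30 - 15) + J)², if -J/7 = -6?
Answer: 2196324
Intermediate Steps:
J = 42 (J = -7*(-6) = 42)
((-24 + X(2, 7))*(-30 - 15) + J)² = ((-24 - 8)*(-30 - 15) + 42)² = (-32*(-45) + 42)² = (1440 + 42)² = 1482² = 2196324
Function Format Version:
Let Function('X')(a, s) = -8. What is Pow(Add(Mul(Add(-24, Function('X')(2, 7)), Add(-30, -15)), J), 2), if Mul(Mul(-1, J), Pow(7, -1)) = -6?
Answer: 2196324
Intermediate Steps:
J = 42 (J = Mul(-7, -6) = 42)
Pow(Add(Mul(Add(-24, Function('X')(2, 7)), Add(-30, -15)), J), 2) = Pow(Add(Mul(Add(-24, -8), Add(-30, -15)), 42), 2) = Pow(Add(Mul(-32, -45), 42), 2) = Pow(Add(1440, 42), 2) = Pow(1482, 2) = 2196324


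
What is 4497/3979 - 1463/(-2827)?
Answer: 1684936/1022603 ≈ 1.6477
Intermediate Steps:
4497/3979 - 1463/(-2827) = 4497*(1/3979) - 1463*(-1/2827) = 4497/3979 + 133/257 = 1684936/1022603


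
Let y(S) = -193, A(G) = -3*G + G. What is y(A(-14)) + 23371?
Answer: 23178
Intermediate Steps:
A(G) = -2*G
y(A(-14)) + 23371 = -193 + 23371 = 23178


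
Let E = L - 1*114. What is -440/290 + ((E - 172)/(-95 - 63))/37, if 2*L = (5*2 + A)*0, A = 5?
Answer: -124465/84767 ≈ -1.4683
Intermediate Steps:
L = 0 (L = ((5*2 + 5)*0)/2 = ((10 + 5)*0)/2 = (15*0)/2 = (1/2)*0 = 0)
E = -114 (E = 0 - 1*114 = 0 - 114 = -114)
-440/290 + ((E - 172)/(-95 - 63))/37 = -440/290 + ((-114 - 172)/(-95 - 63))/37 = -440*1/290 - 286/(-158)*(1/37) = -44/29 - 286*(-1/158)*(1/37) = -44/29 + (143/79)*(1/37) = -44/29 + 143/2923 = -124465/84767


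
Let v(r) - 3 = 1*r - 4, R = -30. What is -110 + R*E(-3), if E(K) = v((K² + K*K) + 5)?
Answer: -770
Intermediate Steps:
v(r) = -1 + r (v(r) = 3 + (1*r - 4) = 3 + (r - 4) = 3 + (-4 + r) = -1 + r)
E(K) = 4 + 2*K² (E(K) = -1 + ((K² + K*K) + 5) = -1 + ((K² + K²) + 5) = -1 + (2*K² + 5) = -1 + (5 + 2*K²) = 4 + 2*K²)
-110 + R*E(-3) = -110 - 30*(4 + 2*(-3)²) = -110 - 30*(4 + 2*9) = -110 - 30*(4 + 18) = -110 - 30*22 = -110 - 660 = -770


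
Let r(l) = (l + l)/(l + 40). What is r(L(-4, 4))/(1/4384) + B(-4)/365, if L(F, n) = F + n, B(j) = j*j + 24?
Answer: 8/73 ≈ 0.10959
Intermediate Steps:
B(j) = 24 + j² (B(j) = j² + 24 = 24 + j²)
r(l) = 2*l/(40 + l) (r(l) = (2*l)/(40 + l) = 2*l/(40 + l))
r(L(-4, 4))/(1/4384) + B(-4)/365 = (2*(-4 + 4)/(40 + (-4 + 4)))/(1/4384) + (24 + (-4)²)/365 = (2*0/(40 + 0))/(1/4384) + (24 + 16)*(1/365) = (2*0/40)*4384 + 40*(1/365) = (2*0*(1/40))*4384 + 8/73 = 0*4384 + 8/73 = 0 + 8/73 = 8/73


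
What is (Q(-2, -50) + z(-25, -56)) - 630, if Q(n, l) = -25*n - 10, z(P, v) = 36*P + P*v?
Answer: -90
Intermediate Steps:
Q(n, l) = -10 - 25*n
(Q(-2, -50) + z(-25, -56)) - 630 = ((-10 - 25*(-2)) - 25*(36 - 56)) - 630 = ((-10 + 50) - 25*(-20)) - 630 = (40 + 500) - 630 = 540 - 630 = -90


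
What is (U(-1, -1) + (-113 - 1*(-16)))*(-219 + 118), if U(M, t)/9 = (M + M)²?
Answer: 6161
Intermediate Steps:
U(M, t) = 36*M² (U(M, t) = 9*(M + M)² = 9*(2*M)² = 9*(4*M²) = 36*M²)
(U(-1, -1) + (-113 - 1*(-16)))*(-219 + 118) = (36*(-1)² + (-113 - 1*(-16)))*(-219 + 118) = (36*1 + (-113 + 16))*(-101) = (36 - 97)*(-101) = -61*(-101) = 6161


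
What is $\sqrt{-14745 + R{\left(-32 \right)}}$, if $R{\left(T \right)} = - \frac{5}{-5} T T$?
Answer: $i \sqrt{13721} \approx 117.14 i$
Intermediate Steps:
$R{\left(T \right)} = T^{2}$ ($R{\left(T \right)} = \left(-5\right) \left(- \frac{1}{5}\right) T T = 1 T T = T T = T^{2}$)
$\sqrt{-14745 + R{\left(-32 \right)}} = \sqrt{-14745 + \left(-32\right)^{2}} = \sqrt{-14745 + 1024} = \sqrt{-13721} = i \sqrt{13721}$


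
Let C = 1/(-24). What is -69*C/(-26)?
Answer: -23/208 ≈ -0.11058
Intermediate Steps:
C = -1/24 ≈ -0.041667
-69*C/(-26) = -(-23)/(8*(-26)) = -(-23)*(-1)/(8*26) = -69*1/624 = -23/208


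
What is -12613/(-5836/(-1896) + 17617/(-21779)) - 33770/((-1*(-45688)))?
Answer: -2974846566337667/535123052932 ≈ -5559.2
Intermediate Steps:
-12613/(-5836/(-1896) + 17617/(-21779)) - 33770/((-1*(-45688))) = -12613/(-5836*(-1/1896) + 17617*(-1/21779)) - 33770/45688 = -12613/(1459/474 - 17617/21779) - 33770*1/45688 = -12613/23425103/10323246 - 16885/22844 = -12613*10323246/23425103 - 16885/22844 = -130207101798/23425103 - 16885/22844 = -2974846566337667/535123052932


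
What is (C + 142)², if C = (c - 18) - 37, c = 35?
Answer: 14884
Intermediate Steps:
C = -20 (C = (35 - 18) - 37 = 17 - 37 = -20)
(C + 142)² = (-20 + 142)² = 122² = 14884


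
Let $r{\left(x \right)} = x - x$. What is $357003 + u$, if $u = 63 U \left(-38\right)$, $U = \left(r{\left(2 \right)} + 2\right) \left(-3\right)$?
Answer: $371367$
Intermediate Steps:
$r{\left(x \right)} = 0$
$U = -6$ ($U = \left(0 + 2\right) \left(-3\right) = 2 \left(-3\right) = -6$)
$u = 14364$ ($u = 63 \left(-6\right) \left(-38\right) = \left(-378\right) \left(-38\right) = 14364$)
$357003 + u = 357003 + 14364 = 371367$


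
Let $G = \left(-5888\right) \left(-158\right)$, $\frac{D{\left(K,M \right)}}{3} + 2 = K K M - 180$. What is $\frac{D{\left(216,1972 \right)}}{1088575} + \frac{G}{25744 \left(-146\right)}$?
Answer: $\frac{1295536214782}{5114430151} \approx 253.31$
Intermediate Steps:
$D{\left(K,M \right)} = -546 + 3 M K^{2}$ ($D{\left(K,M \right)} = -6 + 3 \left(K K M - 180\right) = -6 + 3 \left(K^{2} M - 180\right) = -6 + 3 \left(M K^{2} - 180\right) = -6 + 3 \left(-180 + M K^{2}\right) = -6 + \left(-540 + 3 M K^{2}\right) = -546 + 3 M K^{2}$)
$G = 930304$
$\frac{D{\left(216,1972 \right)}}{1088575} + \frac{G}{25744 \left(-146\right)} = \frac{-546 + 3 \cdot 1972 \cdot 216^{2}}{1088575} + \frac{930304}{25744 \left(-146\right)} = \left(-546 + 3 \cdot 1972 \cdot 46656\right) \frac{1}{1088575} + \frac{930304}{-3758624} = \left(-546 + 276016896\right) \frac{1}{1088575} + 930304 \left(- \frac{1}{3758624}\right) = 276016350 \cdot \frac{1}{1088575} - \frac{29072}{117457} = \frac{11040654}{43543} - \frac{29072}{117457} = \frac{1295536214782}{5114430151}$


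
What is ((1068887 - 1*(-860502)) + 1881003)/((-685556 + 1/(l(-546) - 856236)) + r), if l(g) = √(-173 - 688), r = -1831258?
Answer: -7030848589466993548164528/4643967907201934405754181 + 3810392*I*√861/4643967907201934405754181 ≈ -1.514 + 2.4076e-17*I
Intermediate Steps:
l(g) = I*√861 (l(g) = √(-861) = I*√861)
((1068887 - 1*(-860502)) + 1881003)/((-685556 + 1/(l(-546) - 856236)) + r) = ((1068887 - 1*(-860502)) + 1881003)/((-685556 + 1/(I*√861 - 856236)) - 1831258) = ((1068887 + 860502) + 1881003)/((-685556 + 1/(-856236 + I*√861)) - 1831258) = (1929389 + 1881003)/(-2516814 + 1/(-856236 + I*√861)) = 3810392/(-2516814 + 1/(-856236 + I*√861))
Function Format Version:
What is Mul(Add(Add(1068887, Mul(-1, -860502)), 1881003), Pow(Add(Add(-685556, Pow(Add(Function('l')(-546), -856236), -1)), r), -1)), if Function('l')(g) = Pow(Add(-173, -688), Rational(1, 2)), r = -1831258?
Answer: Add(Rational(-7030848589466993548164528, 4643967907201934405754181), Mul(Rational(3810392, 4643967907201934405754181), I, Pow(861, Rational(1, 2)))) ≈ Add(-1.5140, Mul(2.4076e-17, I))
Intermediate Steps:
Function('l')(g) = Mul(I, Pow(861, Rational(1, 2))) (Function('l')(g) = Pow(-861, Rational(1, 2)) = Mul(I, Pow(861, Rational(1, 2))))
Mul(Add(Add(1068887, Mul(-1, -860502)), 1881003), Pow(Add(Add(-685556, Pow(Add(Function('l')(-546), -856236), -1)), r), -1)) = Mul(Add(Add(1068887, Mul(-1, -860502)), 1881003), Pow(Add(Add(-685556, Pow(Add(Mul(I, Pow(861, Rational(1, 2))), -856236), -1)), -1831258), -1)) = Mul(Add(Add(1068887, 860502), 1881003), Pow(Add(Add(-685556, Pow(Add(-856236, Mul(I, Pow(861, Rational(1, 2)))), -1)), -1831258), -1)) = Mul(Add(1929389, 1881003), Pow(Add(-2516814, Pow(Add(-856236, Mul(I, Pow(861, Rational(1, 2)))), -1)), -1)) = Mul(3810392, Pow(Add(-2516814, Pow(Add(-856236, Mul(I, Pow(861, Rational(1, 2)))), -1)), -1))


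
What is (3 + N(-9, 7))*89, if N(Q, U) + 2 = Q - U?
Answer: -1335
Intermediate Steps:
N(Q, U) = -2 + Q - U (N(Q, U) = -2 + (Q - U) = -2 + Q - U)
(3 + N(-9, 7))*89 = (3 + (-2 - 9 - 1*7))*89 = (3 + (-2 - 9 - 7))*89 = (3 - 18)*89 = -15*89 = -1335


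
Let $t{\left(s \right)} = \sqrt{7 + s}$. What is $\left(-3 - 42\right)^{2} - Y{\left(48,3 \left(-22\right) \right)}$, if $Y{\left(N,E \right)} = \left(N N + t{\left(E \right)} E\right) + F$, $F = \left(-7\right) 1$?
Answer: $-272 + 66 i \sqrt{59} \approx -272.0 + 506.96 i$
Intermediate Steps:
$F = -7$
$Y{\left(N,E \right)} = -7 + N^{2} + E \sqrt{7 + E}$ ($Y{\left(N,E \right)} = \left(N N + \sqrt{7 + E} E\right) - 7 = \left(N^{2} + E \sqrt{7 + E}\right) - 7 = -7 + N^{2} + E \sqrt{7 + E}$)
$\left(-3 - 42\right)^{2} - Y{\left(48,3 \left(-22\right) \right)} = \left(-3 - 42\right)^{2} - \left(-7 + 48^{2} + 3 \left(-22\right) \sqrt{7 + 3 \left(-22\right)}\right) = \left(-45\right)^{2} - \left(-7 + 2304 - 66 \sqrt{7 - 66}\right) = 2025 - \left(-7 + 2304 - 66 \sqrt{-59}\right) = 2025 - \left(-7 + 2304 - 66 i \sqrt{59}\right) = 2025 - \left(2297 - 66 i \sqrt{59}\right) = -272 + 66 i \sqrt{59}$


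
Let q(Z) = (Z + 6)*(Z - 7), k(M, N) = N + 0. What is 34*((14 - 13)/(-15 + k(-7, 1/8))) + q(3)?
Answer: -268/7 ≈ -38.286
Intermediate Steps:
k(M, N) = N
q(Z) = (-7 + Z)*(6 + Z) (q(Z) = (6 + Z)*(-7 + Z) = (-7 + Z)*(6 + Z))
34*((14 - 13)/(-15 + k(-7, 1/8))) + q(3) = 34*((14 - 13)/(-15 + 1/8)) + (-42 + 3² - 1*3) = 34*(1/(-15 + ⅛)) + (-42 + 9 - 3) = 34*(1/(-119/8)) - 36 = 34*(1*(-8/119)) - 36 = 34*(-8/119) - 36 = -16/7 - 36 = -268/7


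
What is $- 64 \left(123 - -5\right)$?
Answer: $-8192$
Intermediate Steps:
$- 64 \left(123 - -5\right) = - 64 \left(123 + \left(-32 + 37\right)\right) = - 64 \left(123 + 5\right) = \left(-64\right) 128 = -8192$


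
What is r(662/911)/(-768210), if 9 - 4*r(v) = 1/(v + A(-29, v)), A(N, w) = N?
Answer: -58181/19786784970 ≈ -2.9404e-6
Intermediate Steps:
r(v) = 9/4 - 1/(4*(-29 + v)) (r(v) = 9/4 - 1/(4*(v - 29)) = 9/4 - 1/(4*(-29 + v)))
r(662/911)/(-768210) = ((-262 + 9*(662/911))/(4*(-29 + 662/911)))/(-768210) = ((-262 + 9*(662*(1/911)))/(4*(-29 + 662*(1/911))))*(-1/768210) = ((-262 + 9*(662/911))/(4*(-29 + 662/911)))*(-1/768210) = ((-262 + 5958/911)/(4*(-25757/911)))*(-1/768210) = ((¼)*(-911/25757)*(-232724/911))*(-1/768210) = (58181/25757)*(-1/768210) = -58181/19786784970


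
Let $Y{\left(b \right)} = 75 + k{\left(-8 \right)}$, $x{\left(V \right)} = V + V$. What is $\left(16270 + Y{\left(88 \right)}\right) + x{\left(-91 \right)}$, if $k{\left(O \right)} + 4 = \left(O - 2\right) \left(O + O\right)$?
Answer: $16319$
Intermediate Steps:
$x{\left(V \right)} = 2 V$
$k{\left(O \right)} = -4 + 2 O \left(-2 + O\right)$ ($k{\left(O \right)} = -4 + \left(O - 2\right) \left(O + O\right) = -4 + \left(-2 + O\right) 2 O = -4 + 2 O \left(-2 + O\right)$)
$Y{\left(b \right)} = 231$ ($Y{\left(b \right)} = 75 - \left(-28 - 128\right) = 75 + \left(-4 + 32 + 2 \cdot 64\right) = 75 + \left(-4 + 32 + 128\right) = 75 + 156 = 231$)
$\left(16270 + Y{\left(88 \right)}\right) + x{\left(-91 \right)} = \left(16270 + 231\right) + 2 \left(-91\right) = 16501 - 182 = 16319$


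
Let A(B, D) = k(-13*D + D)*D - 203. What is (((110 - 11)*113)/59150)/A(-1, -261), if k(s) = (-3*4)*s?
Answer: 11187/580215422150 ≈ 1.9281e-8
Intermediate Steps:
k(s) = -12*s
A(B, D) = -203 + 144*D² (A(B, D) = (-12*(-13*D + D))*D - 203 = (-(-144)*D)*D - 203 = (144*D)*D - 203 = 144*D² - 203 = -203 + 144*D²)
(((110 - 11)*113)/59150)/A(-1, -261) = (((110 - 11)*113)/59150)/(-203 + 144*(-261)²) = ((99*113)*(1/59150))/(-203 + 144*68121) = (11187*(1/59150))/(-203 + 9809424) = (11187/59150)/9809221 = (11187/59150)*(1/9809221) = 11187/580215422150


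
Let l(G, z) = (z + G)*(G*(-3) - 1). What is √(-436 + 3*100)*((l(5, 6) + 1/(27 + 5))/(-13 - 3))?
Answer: 5631*I*√34/256 ≈ 128.26*I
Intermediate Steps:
l(G, z) = (-1 - 3*G)*(G + z) (l(G, z) = (G + z)*(-3*G - 1) = (G + z)*(-1 - 3*G) = (-1 - 3*G)*(G + z))
√(-436 + 3*100)*((l(5, 6) + 1/(27 + 5))/(-13 - 3)) = √(-436 + 3*100)*(((-1*5 - 1*6 - 3*5² - 3*5*6) + 1/(27 + 5))/(-13 - 3)) = √(-436 + 300)*(((-5 - 6 - 3*25 - 90) + 1/32)/(-16)) = √(-136)*(((-5 - 6 - 75 - 90) + 1/32)*(-1/16)) = (2*I*√34)*((-176 + 1/32)*(-1/16)) = (2*I*√34)*(-5631/32*(-1/16)) = (2*I*√34)*(5631/512) = 5631*I*√34/256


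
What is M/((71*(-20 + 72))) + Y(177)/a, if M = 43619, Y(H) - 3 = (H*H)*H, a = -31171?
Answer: -19113363463/115083332 ≈ -166.08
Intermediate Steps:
Y(H) = 3 + H³ (Y(H) = 3 + (H*H)*H = 3 + H²*H = 3 + H³)
M/((71*(-20 + 72))) + Y(177)/a = 43619/((71*(-20 + 72))) + (3 + 177³)/(-31171) = 43619/((71*52)) + (3 + 5545233)*(-1/31171) = 43619/3692 + 5545236*(-1/31171) = 43619*(1/3692) - 5545236/31171 = 43619/3692 - 5545236/31171 = -19113363463/115083332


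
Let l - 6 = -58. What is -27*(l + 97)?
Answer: -1215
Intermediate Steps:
l = -52 (l = 6 - 58 = -52)
-27*(l + 97) = -27*(-52 + 97) = -27*45 = -1215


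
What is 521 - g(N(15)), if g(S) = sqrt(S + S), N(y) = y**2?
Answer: 521 - 15*sqrt(2) ≈ 499.79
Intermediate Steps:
g(S) = sqrt(2)*sqrt(S) (g(S) = sqrt(2*S) = sqrt(2)*sqrt(S))
521 - g(N(15)) = 521 - sqrt(2)*sqrt(15**2) = 521 - sqrt(2)*sqrt(225) = 521 - sqrt(2)*15 = 521 - 15*sqrt(2)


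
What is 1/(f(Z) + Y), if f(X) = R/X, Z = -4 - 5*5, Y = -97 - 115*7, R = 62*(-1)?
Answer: -29/26096 ≈ -0.0011113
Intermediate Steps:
R = -62
Y = -902 (Y = -97 - 805 = -902)
Z = -29 (Z = -4 - 25 = -29)
f(X) = -62/X
1/(f(Z) + Y) = 1/(-62/(-29) - 902) = 1/(-62*(-1/29) - 902) = 1/(62/29 - 902) = 1/(-26096/29) = -29/26096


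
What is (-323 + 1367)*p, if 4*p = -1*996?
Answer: -259956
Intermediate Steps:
p = -249 (p = (-1*996)/4 = (1/4)*(-996) = -249)
(-323 + 1367)*p = (-323 + 1367)*(-249) = 1044*(-249) = -259956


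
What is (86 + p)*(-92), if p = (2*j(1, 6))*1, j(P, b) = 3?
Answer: -8464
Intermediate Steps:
p = 6 (p = (2*3)*1 = 6*1 = 6)
(86 + p)*(-92) = (86 + 6)*(-92) = 92*(-92) = -8464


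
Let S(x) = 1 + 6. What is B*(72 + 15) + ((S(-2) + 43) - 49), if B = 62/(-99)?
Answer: -1765/33 ≈ -53.485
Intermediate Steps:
S(x) = 7
B = -62/99 (B = 62*(-1/99) = -62/99 ≈ -0.62626)
B*(72 + 15) + ((S(-2) + 43) - 49) = -62*(72 + 15)/99 + ((7 + 43) - 49) = -62/99*87 + (50 - 49) = -1798/33 + 1 = -1765/33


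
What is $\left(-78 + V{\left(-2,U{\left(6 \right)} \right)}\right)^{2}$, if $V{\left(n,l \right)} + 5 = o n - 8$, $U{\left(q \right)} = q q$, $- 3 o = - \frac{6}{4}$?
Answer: $8464$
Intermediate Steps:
$o = \frac{1}{2}$ ($o = - \frac{\left(-6\right) \frac{1}{4}}{3} = \left(- \frac{1}{3}\right) \left(- \frac{3}{2}\right) = \frac{1}{2} \approx 0.5$)
$U{\left(q \right)} = q^{2}$
$V{\left(n,l \right)} = -13 + \frac{n}{2}$ ($V{\left(n,l \right)} = -5 + \left(\frac{n}{2} - 8\right) = -5 + \left(-8 + \frac{n}{2}\right) = -13 + \frac{n}{2}$)
$\left(-78 + V{\left(-2,U{\left(6 \right)} \right)}\right)^{2} = \left(-78 + \left(-13 + \frac{1}{2} \left(-2\right)\right)\right)^{2} = \left(-78 - 14\right)^{2} = \left(-92\right)^{2} = 8464$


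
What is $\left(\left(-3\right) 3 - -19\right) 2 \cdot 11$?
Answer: $220$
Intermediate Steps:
$\left(\left(-3\right) 3 - -19\right) 2 \cdot 11 = \left(-9 + 19\right) 22 = 10 \cdot 22 = 220$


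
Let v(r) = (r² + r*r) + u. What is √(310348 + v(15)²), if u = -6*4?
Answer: 4*√30739 ≈ 701.30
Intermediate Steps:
u = -24
v(r) = -24 + 2*r² (v(r) = (r² + r*r) - 24 = (r² + r²) - 24 = 2*r² - 24 = -24 + 2*r²)
√(310348 + v(15)²) = √(310348 + (-24 + 2*15²)²) = √(310348 + (-24 + 2*225)²) = √(310348 + (-24 + 450)²) = √(310348 + 426²) = √(310348 + 181476) = √491824 = 4*√30739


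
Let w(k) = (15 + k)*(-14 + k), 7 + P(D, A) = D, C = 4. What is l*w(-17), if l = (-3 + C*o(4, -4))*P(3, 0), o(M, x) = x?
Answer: 4712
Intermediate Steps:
P(D, A) = -7 + D
l = 76 (l = (-3 + 4*(-4))*(-7 + 3) = (-3 - 16)*(-4) = -19*(-4) = 76)
w(k) = (-14 + k)*(15 + k)
l*w(-17) = 76*(-210 - 17 + (-17)²) = 76*(-210 - 17 + 289) = 76*62 = 4712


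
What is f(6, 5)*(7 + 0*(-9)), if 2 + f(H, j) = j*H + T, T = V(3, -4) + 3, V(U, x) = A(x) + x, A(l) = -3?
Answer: 168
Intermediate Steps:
V(U, x) = -3 + x
T = -4 (T = (-3 - 4) + 3 = -7 + 3 = -4)
f(H, j) = -6 + H*j (f(H, j) = -2 + (j*H - 4) = -2 + (H*j - 4) = -2 + (-4 + H*j) = -6 + H*j)
f(6, 5)*(7 + 0*(-9)) = (-6 + 6*5)*(7 + 0*(-9)) = (-6 + 30)*(7 + 0) = 24*7 = 168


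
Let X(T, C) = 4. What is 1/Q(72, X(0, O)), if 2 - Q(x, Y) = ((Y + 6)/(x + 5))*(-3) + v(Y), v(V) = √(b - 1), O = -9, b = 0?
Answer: 14168/39785 + 5929*I/39785 ≈ 0.35611 + 0.14903*I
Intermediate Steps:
v(V) = I (v(V) = √(0 - 1) = √(-1) = I)
Q(x, Y) = 2 - I + 3*(6 + Y)/(5 + x) (Q(x, Y) = 2 - (((Y + 6)/(x + 5))*(-3) + I) = 2 - (((6 + Y)/(5 + x))*(-3) + I) = 2 - (-3*(6 + Y)/(5 + x) + I) = 2 - (I - 3*(6 + Y)/(5 + x)) = 2 + (-I + 3*(6 + Y)/(5 + x)) = 2 - I + 3*(6 + Y)/(5 + x))
1/Q(72, X(0, O)) = 1/((28 - 5*I + 3*4 + 72*(2 - I))/(5 + 72)) = 1/((28 - 5*I + 12 + (144 - 72*I))/77) = 1/((184 - 77*I)/77) = 1/(184/77 - I) = 5929*(184/77 + I)/39785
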